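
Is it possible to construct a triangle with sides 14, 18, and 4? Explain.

The longest side is 18. The other two sides sum to 4 + 14 = 18.
Since 18 ≤ 18, the two shorter sides cannot reach around to close the triangle.

No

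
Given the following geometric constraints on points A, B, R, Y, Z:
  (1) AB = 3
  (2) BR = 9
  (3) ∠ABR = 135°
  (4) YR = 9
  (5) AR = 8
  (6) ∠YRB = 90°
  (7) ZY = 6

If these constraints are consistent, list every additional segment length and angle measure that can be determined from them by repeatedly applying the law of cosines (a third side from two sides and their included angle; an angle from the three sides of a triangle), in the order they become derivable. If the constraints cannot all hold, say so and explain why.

These constraints are not satisfiable: (1), (2) and (3) already determine AR: by the law of cosines AR² = 3² + 9² − 2·3·9·cos(135°) = 128.18, so AR ≈ 11.32, which contradicts (5) AR = 8. No planar figure meets all of them, so nothing further can be derived.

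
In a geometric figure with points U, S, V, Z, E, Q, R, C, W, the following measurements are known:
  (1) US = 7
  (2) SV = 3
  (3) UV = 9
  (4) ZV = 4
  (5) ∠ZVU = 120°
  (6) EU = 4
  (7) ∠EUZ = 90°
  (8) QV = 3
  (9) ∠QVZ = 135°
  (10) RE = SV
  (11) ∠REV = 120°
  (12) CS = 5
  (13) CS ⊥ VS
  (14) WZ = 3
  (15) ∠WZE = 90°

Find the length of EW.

Step 1: By the law of cosines on triangle UVZ: UZ² = 9² + 4² − 2·9·4·cos(120°) = 133, so UZ = √133.
Step 2: By the law of cosines on triangle ZUE: ZE² = √133² + 4² − 2·√133·4·cos(90°) = 149, so ZE = √149.
Step 3: By the law of cosines on triangle EZW: EW² = √149² + 3² − 2·√149·3·cos(90°) = 158, so EW = √158.

Therefore, the length of EW = √158.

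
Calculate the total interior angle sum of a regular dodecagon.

The sum of interior angles of an n-sided polygon is (n - 2) * 180.
For n = 12: (12 - 2) * 180 = 10 * 180 = 1800 degrees.

1800 degrees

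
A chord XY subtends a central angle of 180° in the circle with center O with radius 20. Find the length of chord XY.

Chord length = 2r sin(θ/2)
= 2 × 20 × sin(180°/2)
= 2 × 20 × sin(90°)
= 40

40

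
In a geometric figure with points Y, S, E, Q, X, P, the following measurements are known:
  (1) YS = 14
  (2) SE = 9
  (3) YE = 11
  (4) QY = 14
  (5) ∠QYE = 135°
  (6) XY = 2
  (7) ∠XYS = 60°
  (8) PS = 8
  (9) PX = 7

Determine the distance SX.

Step 1: By the law of cosines on triangle SYX: SX² = 14² + 2² − 2·14·2·cos(60°) = 172, so SX = 2·√43.

Therefore, the length of SX = 2·√43.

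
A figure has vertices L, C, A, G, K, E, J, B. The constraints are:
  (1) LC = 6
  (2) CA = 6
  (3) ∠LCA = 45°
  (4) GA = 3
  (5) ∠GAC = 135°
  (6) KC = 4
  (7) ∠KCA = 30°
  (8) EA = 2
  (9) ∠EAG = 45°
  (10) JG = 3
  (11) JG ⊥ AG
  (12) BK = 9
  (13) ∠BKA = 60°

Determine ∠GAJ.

Step 1: By the law of cosines on triangle AGJ: AJ² = 3² + 3² − 2·3·3·cos(90°) = 18, so AJ = 3·√2.
Step 2: By the inverse law of cosines on triangle GAJ: cos(∠GAJ) = (3² + (3·√2)² − 3²) / (2·3·3·√2) = 18/25.46 = 0.7071, so ∠GAJ = 45°.

Therefore, the measure of angle ∠GAJ = 45°.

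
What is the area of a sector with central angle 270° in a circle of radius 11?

The full circle has area πr² = π(11)² = 121*pi.
The sector covers 270° out of 360°, a fraction of 3/4.
Sector area = 121*pi × 3/4 = 363*pi/4.

363*pi/4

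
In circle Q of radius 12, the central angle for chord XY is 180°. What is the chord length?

Drop a perpendicular from the center to the chord, bisecting both the chord and the central angle.
Each half-chord = r sin(θ/2) = 12 sin(90°).
The full chord = 2 × 12 × sin(90°) = 24.

24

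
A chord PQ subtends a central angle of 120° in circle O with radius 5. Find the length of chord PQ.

Drop a perpendicular from the center to the chord, bisecting both the chord and the central angle.
Each half-chord = r sin(θ/2) = 5 sin(60°).
The full chord = 2 × 5 × sin(60°) = 5*sqrt(3).

5*sqrt(3)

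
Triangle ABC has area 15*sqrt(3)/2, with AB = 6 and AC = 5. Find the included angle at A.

From the SAS area formula Area = (1/2)ab sin(C), rearranging gives sin(C) = 2*Area/(ab).
sin(C) = 2 * 15*sqrt(3)/2 / (30) = sqrt(3)/2.
Therefore C = arcsin(sqrt(3)/2) = 60°.
Since sin(180° - C) = sin(C), the obtuse angle 120° gives the same area, so C = 60° or C = 120°.

60° or 120°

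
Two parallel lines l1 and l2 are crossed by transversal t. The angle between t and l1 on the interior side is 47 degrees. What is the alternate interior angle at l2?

Alternate interior angles are equal: 47 degrees.

47 degrees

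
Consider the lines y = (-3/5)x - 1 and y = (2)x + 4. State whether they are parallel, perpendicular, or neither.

Slope of line 1: m1 = -3/5
Slope of line 2: m2 = 2
m1 != m2 (-3/5 != 2), so not parallel.
m1 * m2 = (-3/5) * (2) = -6/5 != -1, so not perpendicular.
The lines are neither parallel nor perpendicular.

Neither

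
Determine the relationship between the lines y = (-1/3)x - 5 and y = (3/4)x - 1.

Slope of line 1: m1 = -1/3
Slope of line 2: m2 = 3/4
m1 != m2 and m1*m2 = -1/4 != -1. Neither.

Neither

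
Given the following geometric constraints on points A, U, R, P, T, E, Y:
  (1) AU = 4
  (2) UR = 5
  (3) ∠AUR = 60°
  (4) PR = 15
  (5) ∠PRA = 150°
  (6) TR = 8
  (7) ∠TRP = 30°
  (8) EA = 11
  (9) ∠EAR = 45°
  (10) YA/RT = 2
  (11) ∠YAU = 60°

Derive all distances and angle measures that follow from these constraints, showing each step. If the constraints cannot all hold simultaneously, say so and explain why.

The constraints are consistent.

From the given relations:
  YA = 2·RT = 2·8 = 16

Step 1: From AU = 4, UR = 5, and ∠AUR = 60°, by the law of cosines:
  AR² = AU² + UR² - 2·AU·UR·cos(60°) = 16 + 25 - 20 = 21
  AR = √21

Step 2: From UA = 4, AY = 16, and ∠UAY = 60°, by the law of cosines:
  UY² = UA² + AY² - 2·UA·AY·cos(60°) = 16 + 256 - 64 = 208
  UY = 4·√13

Step 3: From PR = 15, RT = 8, and ∠PRT = 30°, by the law of cosines:
  PT² = PR² + RT² - 2·PR·RT·cos(30°) = 225 + 64 - 207.8 = 81.15
  PT ≈ 9.01

Step 4: From AR = √21, RP = 15, and ∠ARP = 150°, by the law of cosines:
  AP² = AR² + RP² - 2·AR·RP·cos(150°) = 21 + 225 + 119.1 = 365.1
  AP ≈ 19.11

Step 5: From RA = √21, AE = 11, and ∠RAE = 45°, by the law of cosines:
  RE² = RA² + AE² - 2·RA·AE·cos(45°) = 21 + 121 - 71.29 = 70.71
  RE ≈ 8.41

Step 6: From AR = √21, AU = 4, RU = 5, by the inverse law of cosines:
  cos(∠RAU) = (AR² + AU² - RU²) / (2·AR·AU)
  ∠RAU = 70.89°

Step 7: From UA = 4, UY = 4·√13, AY = 16, by the inverse law of cosines:
  cos(∠AUY) = (UA² + UY² - AY²) / (2·UA·UY)
  ∠AUY = 106.1°

Step 8: From RA = √21, RU = 5, AU = 4, by the inverse law of cosines:
  cos(∠ARU) = (RA² + RU² - AU²) / (2·RA·RU)
  ∠ARU = 49.11°

Step 9: From PR = 15, PT = 9.01, RT = 8, by the inverse law of cosines:
  cos(∠RPT) = (PR² + PT² - RT²) / (2·PR·PT)
  ∠RPT = 26.36°

Step 10: From TP = 9.01, TR = 8, PR = 15, by the inverse law of cosines:
  cos(∠PTR) = (TP² + TR² - PR²) / (2·TP·TR)
  ∠PTR = 123.64°

Step 11: From YA = 16, YU = 4·√13, AU = 4, by the inverse law of cosines:
  cos(∠AYU) = (YA² + YU² - AU²) / (2·YA·YU)
  ∠AYU = 13.9°

Step 12: From AP = 19.11, AR = √21, PR = 15, by the inverse law of cosines:
  cos(∠PAR) = (AP² + AR² - PR²) / (2·AP·AR)
  ∠PAR = 23.11°

Step 13: From RA = √21, RE = 8.41, AE = 11, by the inverse law of cosines:
  cos(∠ARE) = (RA² + RE² - AE²) / (2·RA·RE)
  ∠ARE = 112.33°

Step 14: From PA = 19.11, PR = 15, AR = √21, by the inverse law of cosines:
  cos(∠APR) = (PA² + PR² - AR²) / (2·PA·PR)
  ∠APR = 6.89°

Step 15: From EA = 11, ER = 8.41, AR = √21, by the inverse law of cosines:
  cos(∠AER) = (EA² + ER² - AR²) / (2·EA·ER)
  ∠AER = 22.67°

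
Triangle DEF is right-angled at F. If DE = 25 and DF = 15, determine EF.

By the Pythagorean theorem: EF^2 = DE^2 - DF^2
EF^2 = 25^2 - 15^2 = 625 - 225 = 400
EF = sqrt(400) = 20

20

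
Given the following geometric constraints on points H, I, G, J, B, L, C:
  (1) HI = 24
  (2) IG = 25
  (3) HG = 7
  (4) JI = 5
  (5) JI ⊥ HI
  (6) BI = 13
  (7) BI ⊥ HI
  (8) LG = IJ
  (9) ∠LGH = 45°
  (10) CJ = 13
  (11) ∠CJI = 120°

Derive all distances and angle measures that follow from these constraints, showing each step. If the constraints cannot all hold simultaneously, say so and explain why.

The constraints are consistent.

From the given relations:
  LG = IJ = 5

Step 1: From HI = 24, IJ = 5, and ∠HIJ = 90°, by the law of cosines:
  HJ² = HI² + IJ² - 2·HI·IJ·cos(90°) = 576 + 25 - 0 = 601
  HJ ≈ 24.52

Step 2: From HI = 24, IB = 13, and ∠HIB = 90°, by the law of cosines:
  HB² = HI² + IB² - 2·HI·IB·cos(90°) = 576 + 169 - 0 = 745
  HB ≈ 27.29

Step 3: From HG = 7, GL = 5, and ∠HGL = 45°, by the law of cosines:
  HL² = HG² + GL² - 2·HG·GL·cos(45°) = 49 + 25 - 49.5 = 24.5
  HL ≈ 4.95

Step 4: From IJ = 5, JC = 13, and ∠IJC = 120°, by the law of cosines:
  IC² = IJ² + JC² - 2·IJ·JC·cos(120°) = 25 + 169 + 65 = 259
  IC ≈ 16.09

Step 5: From HG = 7, HI = 24, GI = 25, by the inverse law of cosines:
  cos(∠GHI) = (HG² + HI² - GI²) / (2·HG·HI)
  ∠GHI = 90°

Step 6: From IG = 25, IH = 24, GH = 7, by the inverse law of cosines:
  cos(∠GIH) = (IG² + IH² - GH²) / (2·IG·IH)
  ∠GIH = 16.26°

Step 7: From GH = 7, GI = 25, HI = 24, by the inverse law of cosines:
  cos(∠HGI) = (GH² + GI² - HI²) / (2·GH·GI)
  ∠HGI = 73.74°

Step 8: From HB = 27.29, HI = 24, BI = 13, by the inverse law of cosines:
  cos(∠BHI) = (HB² + HI² - BI²) / (2·HB·HI)
  ∠BHI = 28.44°

Step 9: From HG = 7, HL = 4.95, GL = 5, by the inverse law of cosines:
  cos(∠GHL) = (HG² + HL² - GL²) / (2·HG·HL)
  ∠GHL = 45.58°

Step 10: From HI = 24, HJ = 24.52, IJ = 5, by the inverse law of cosines:
  cos(∠IHJ) = (HI² + HJ² - IJ²) / (2·HI·HJ)
  ∠IHJ = 11.77°

Step 11: From IC = 16.09, IJ = 5, CJ = 13, by the inverse law of cosines:
  cos(∠CIJ) = (IC² + IJ² - CJ²) / (2·IC·IJ)
  ∠CIJ = 44.39°

Step 12: From JH = 24.52, JI = 5, HI = 24, by the inverse law of cosines:
  cos(∠HJI) = (JH² + JI² - HI²) / (2·JH·JI)
  ∠HJI = 78.23°

Step 13: From BH = 27.29, BI = 13, HI = 24, by the inverse law of cosines:
  cos(∠HBI) = (BH² + BI² - HI²) / (2·BH·BI)
  ∠HBI = 61.56°

Step 14: From LG = 5, LH = 4.95, GH = 7, by the inverse law of cosines:
  cos(∠GLH) = (LG² + LH² - GH²) / (2·LG·LH)
  ∠GLH = 89.42°

Step 15: From CI = 16.09, CJ = 13, IJ = 5, by the inverse law of cosines:
  cos(∠ICJ) = (CI² + CJ² - IJ²) / (2·CI·CJ)
  ∠ICJ = 15.61°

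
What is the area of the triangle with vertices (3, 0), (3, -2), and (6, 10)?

Shoelace: Area = (1/2)|3(-2-10) + 3(10-0) + 6(0--2)| = (1/2)(6) = 3

3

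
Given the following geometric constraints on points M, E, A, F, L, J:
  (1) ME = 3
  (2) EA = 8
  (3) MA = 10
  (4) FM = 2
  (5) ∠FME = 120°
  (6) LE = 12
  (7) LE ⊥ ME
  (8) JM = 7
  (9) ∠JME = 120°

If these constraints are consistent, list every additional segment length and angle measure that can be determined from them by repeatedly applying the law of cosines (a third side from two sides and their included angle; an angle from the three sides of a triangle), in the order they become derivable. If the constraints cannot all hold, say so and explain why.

The constraints are consistent. Derivable facts, in order:
After 1 step:
- EF = √19
- EJ = √79
- ML = 3·√17
- ∠AEM = 124.23°
- ∠AME = 41.41°
- ∠EAM = 14.36°
After 2 steps:
- ∠EFM = 36.59°
- ∠EJM = 17°
- ∠ELM = 14.04°
- ∠EML = 75.96°
- ∠FEM = 23.41°
- ∠JEM = 43°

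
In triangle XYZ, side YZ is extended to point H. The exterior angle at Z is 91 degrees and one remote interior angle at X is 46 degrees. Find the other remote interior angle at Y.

By the exterior angle theorem: exterior angle = sum of remote interior angles.
91 = 46 + angle Y
angle Y = 91 - 46 = 45 degrees

45 degrees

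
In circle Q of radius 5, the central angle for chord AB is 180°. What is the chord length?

Chord = 2(5) sin(90°) = 10

10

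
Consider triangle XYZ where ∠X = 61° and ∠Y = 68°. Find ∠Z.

By the triangle angle sum property, the three interior angles of any triangle add up to 180°.
We know angle X = 61° and angle Y = 68°, so their sum is 129°.
Therefore angle Z = 180° - 129° = 51°.

51 degrees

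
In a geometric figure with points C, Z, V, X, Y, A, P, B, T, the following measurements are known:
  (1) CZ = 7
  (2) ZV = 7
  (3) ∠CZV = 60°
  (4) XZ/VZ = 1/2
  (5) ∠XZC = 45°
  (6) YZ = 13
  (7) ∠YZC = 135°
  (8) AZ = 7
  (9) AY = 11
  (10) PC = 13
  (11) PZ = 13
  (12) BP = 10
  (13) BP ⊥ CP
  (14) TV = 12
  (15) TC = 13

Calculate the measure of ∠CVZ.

Step 1: By the law of cosines on triangle VZC: VC² = 7² + 7² − 2·7·7·cos(60°) = 49, so VC = 7.
Step 2: By the inverse law of cosines on triangle CVZ: cos(∠CVZ) = (7² + 7² − 7²) / (2·7·7) = 49/98 = 0.5, so ∠CVZ = 60°.

Therefore, the measure of angle ∠CVZ = 60°.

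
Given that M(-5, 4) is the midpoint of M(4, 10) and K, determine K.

Using the midpoint formula: M = ((x1 + x2)/2, (y1 + y2)/2)
We know M = (-5, 4) and M = (4, 10)
For x: -5 = (4 + x2)/2, so x2 = 2*-5 - 4 = -14
For y: 4 = (10 + y2)/2, so y2 = 2*4 - 10 = -2
K = (-14, -2)

(-14, -2)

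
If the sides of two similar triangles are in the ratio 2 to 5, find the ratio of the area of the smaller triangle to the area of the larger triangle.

Area scales with the square of linear dimensions. If every length is multiplied by 2/5, then the area is multiplied by (2/5)^2 = 4/25.
The area ratio is 4:25.

4:25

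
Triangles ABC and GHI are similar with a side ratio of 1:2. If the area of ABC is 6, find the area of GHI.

For similar figures, the area ratio equals the square of the side ratio.
Side ratio (ABC to GHI) = 1:2, so area ratio = 1^2:2^2 = 1:4.
If the area of ABC is 6, then the area of GHI = 6 * (4/1) = 24.

24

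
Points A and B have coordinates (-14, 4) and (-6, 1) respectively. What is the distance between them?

d = sqrt((-6 - -14)^2 + (1 - 4)^2)
d = sqrt(8^2 + -3^2)
d = sqrt(64 + 9)
d = sqrt(73)

sqrt(73)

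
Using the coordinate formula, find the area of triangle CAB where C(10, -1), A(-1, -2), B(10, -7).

Using the Shoelace formula for a triangle:
Area = (1/2)|x0(y1 - y2) + x1(y2 - y0) + x2(y0 - y1)|
Area = (1/2)|10(-2 - -7) + -1(-7 - -1) + 10(-1 - -2)|
Area = (1/2)|50 + 6 + 10|
Area = (1/2)|66|
Area = (1/2)(66)
Area = 33

33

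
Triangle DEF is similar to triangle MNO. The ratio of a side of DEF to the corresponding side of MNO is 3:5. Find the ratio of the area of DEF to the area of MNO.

Area ratio = (side ratio)^2 = (3/5)^2 = 9:25.

9:25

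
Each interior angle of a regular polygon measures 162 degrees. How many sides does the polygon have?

Exterior angle = 180 - 162 = 18. n = 360 / 18 = 20.

20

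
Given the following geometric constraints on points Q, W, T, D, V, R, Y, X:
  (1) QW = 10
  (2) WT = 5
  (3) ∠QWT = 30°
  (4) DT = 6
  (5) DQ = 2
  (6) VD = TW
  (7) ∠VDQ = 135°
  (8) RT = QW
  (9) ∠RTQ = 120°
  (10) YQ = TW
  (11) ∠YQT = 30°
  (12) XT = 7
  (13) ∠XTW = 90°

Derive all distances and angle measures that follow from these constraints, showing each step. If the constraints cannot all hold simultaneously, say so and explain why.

The constraints are consistent.

From the given relations:
  VD = TW = 5
  RT = QW = 10
  YQ = TW = 5

Step 1: From QW = 10, WT = 5, and ∠QWT = 30°, by the law of cosines:
  QT² = QW² + WT² - 2·QW·WT·cos(30°) = 100 + 25 - 86.6 = 38.4
  QT ≈ 6.2

Step 2: From QD = 2, DV = 5, and ∠QDV = 135°, by the law of cosines:
  QV² = QD² + DV² - 2·QD·DV·cos(135°) = 4 + 25 + 14.14 = 43.14
  QV ≈ 6.57

Step 3: From WT = 5, TX = 7, and ∠WTX = 90°, by the law of cosines:
  WX² = WT² + TX² - 2·WT·TX·cos(90°) = 25 + 49 - 0 = 74
  WX = √74

Step 4: From QT = 6.2, TR = 10, and ∠QTR = 120°, by the law of cosines:
  QR² = QT² + TR² - 2·QT·TR·cos(120°) = 38.4 + 100 + 61.97 = 200.4
  QR ≈ 14.15

Step 5: From TQ = 6.2, QY = 5, and ∠TQY = 30°, by the law of cosines:
  TY² = TQ² + QY² - 2·TQ·QY·cos(30°) = 38.4 + 25 - 53.66 = 9.734
  TY ≈ 3.12

Step 6: From QD = 2, QT = 6.2, DT = 6, by the inverse law of cosines:
  cos(∠DQT) = (QD² + QT² - DT²) / (2·QD·QT)
  ∠DQT = 75.04°

Step 7: From QD = 2, QV = 6.57, DV = 5, by the inverse law of cosines:
  cos(∠DQV) = (QD² + QV² - DV²) / (2·QD·QV)
  ∠DQV = 32.57°

Step 8: From QT = 6.2, QW = 10, TW = 5, by the inverse law of cosines:
  cos(∠TQW) = (QT² + QW² - TW²) / (2·QT·QW)
  ∠TQW = 23.79°

Step 9: From WT = 5, WX = √74, TX = 7, by the inverse law of cosines:
  cos(∠TWX) = (WT² + WX² - TX²) / (2·WT·WX)
  ∠TWX = 54.46°

Step 10: From TD = 6, TQ = 6.2, DQ = 2, by the inverse law of cosines:
  cos(∠DTQ) = (TD² + TQ² - DQ²) / (2·TD·TQ)
  ∠DTQ = 18.79°

Step 11: From TQ = 6.2, TW = 5, QW = 10, by the inverse law of cosines:
  cos(∠QTW) = (TQ² + TW² - QW²) / (2·TQ·TW)
  ∠QTW = 126.21°

Step 12: From DQ = 2, DT = 6, QT = 6.2, by the inverse law of cosines:
  cos(∠QDT) = (DQ² + DT² - QT²) / (2·DQ·DT)
  ∠QDT = 86.17°

Step 13: From VD = 5, VQ = 6.57, DQ = 2, by the inverse law of cosines:
  cos(∠DVQ) = (VD² + VQ² - DQ²) / (2·VD·VQ)
  ∠DVQ = 12.43°

Step 14: From XT = 7, XW = √74, TW = 5, by the inverse law of cosines:
  cos(∠TXW) = (XT² + XW² - TW²) / (2·XT·XW)
  ∠TXW = 35.54°

Step 15: From QR = 14.15, QT = 6.2, RT = 10, by the inverse law of cosines:
  cos(∠RQT) = (QR² + QT² - RT²) / (2·QR·QT)
  ∠RQT = 37.72°

Step 16: From TQ = 6.2, TY = 3.12, QY = 5, by the inverse law of cosines:
  cos(∠QTY) = (TQ² + TY² - QY²) / (2·TQ·TY)
  ∠QTY = 53.26°

Step 17: From RQ = 14.15, RT = 10, QT = 6.2, by the inverse law of cosines:
  cos(∠QRT) = (RQ² + RT² - QT²) / (2·RQ·RT)
  ∠QRT = 22.28°

Step 18: From YQ = 5, YT = 3.12, QT = 6.2, by the inverse law of cosines:
  cos(∠QYT) = (YQ² + YT² - QT²) / (2·YQ·YT)
  ∠QYT = 96.74°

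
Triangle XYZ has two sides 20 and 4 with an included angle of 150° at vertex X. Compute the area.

Area = (1/2)(20)(4) sin(150°) = (1/2)(20)(4)(1/2) = 20

20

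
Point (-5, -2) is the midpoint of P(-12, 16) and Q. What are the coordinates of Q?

Using the midpoint formula: M = ((x1 + x2)/2, (y1 + y2)/2)
We know M = (-5, -2) and P = (-12, 16)
For x: -5 = (-12 + x2)/2, so x2 = 2*-5 - -12 = 2
For y: -2 = (16 + y2)/2, so y2 = 2*-2 - 16 = -20
Q = (2, -20)

(2, -20)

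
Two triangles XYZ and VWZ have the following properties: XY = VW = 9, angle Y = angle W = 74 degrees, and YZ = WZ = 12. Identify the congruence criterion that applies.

The given information matches SAS: Two pairs of corresponding sides and the included angle are equal (Side-Angle-Side).

SAS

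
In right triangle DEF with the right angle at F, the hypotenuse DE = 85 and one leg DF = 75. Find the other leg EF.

By the Pythagorean theorem: EF^2 = DE^2 - DF^2
EF^2 = 85^2 - 75^2 = 7225 - 5625 = 1600
EF = sqrt(1600) = 40

40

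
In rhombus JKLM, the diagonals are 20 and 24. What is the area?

Area = (20 * 24) / 2 = 480 / 2 = 240

240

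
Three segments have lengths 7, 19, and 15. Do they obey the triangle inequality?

Sort the sides: 7, 15, 19.
It suffices to check that the sum of the two smallest exceeds the largest:
7 + 15 = 22 > 19. ✓
Yes, a valid triangle can be formed.

Yes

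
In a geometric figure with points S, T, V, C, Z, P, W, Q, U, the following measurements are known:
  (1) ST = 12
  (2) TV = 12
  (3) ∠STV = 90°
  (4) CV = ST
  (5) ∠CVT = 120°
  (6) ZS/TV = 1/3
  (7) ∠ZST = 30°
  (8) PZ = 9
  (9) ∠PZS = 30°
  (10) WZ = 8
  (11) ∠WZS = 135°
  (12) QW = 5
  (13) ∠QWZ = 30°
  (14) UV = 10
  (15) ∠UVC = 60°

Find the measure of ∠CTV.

From the given relations: CV = ST = 12.
Step 1: By the law of cosines on triangle TVC: TC² = 12² + 12² − 2·12·12·cos(120°) = 432, so TC = 12·√3.
Step 2: By the inverse law of cosines on triangle CTV: cos(∠CTV) = ((12·√3)² + 12² − 12²) / (2·12·√3·12) = 432/498.83 = 0.866, so ∠CTV = 30°.

Therefore, the measure of angle ∠CTV = 30°.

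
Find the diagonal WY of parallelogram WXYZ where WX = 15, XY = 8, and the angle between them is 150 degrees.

Using the law of cosines:
d^2 = 15^2 + 8^2 - 2(15)(8)cos(150 degrees)
d^2 = 225 + 64 - 240*-sqrt(3)/2
d^2 = 120*sqrt(3) + 289
d = sqrt(120*sqrt(3) + 289)

sqrt(120*sqrt(3) + 289)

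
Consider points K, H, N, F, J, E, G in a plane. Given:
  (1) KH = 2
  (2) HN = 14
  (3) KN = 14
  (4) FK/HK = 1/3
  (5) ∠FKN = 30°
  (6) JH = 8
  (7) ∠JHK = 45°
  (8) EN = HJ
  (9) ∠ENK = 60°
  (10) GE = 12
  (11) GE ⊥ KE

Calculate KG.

From the given relations: EN = HJ = 8.
Step 1: By the law of cosines on triangle ENK: EK² = 8² + 14² − 2·8·14·cos(60°) = 148, so EK = 2·√37.
Step 2: By the law of cosines on triangle KEG: KG² = (2·√37)² + 12² − 2·2·√37·12·cos(90°) = 292, so KG = 2·√73.

Therefore, the length of KG = 2·√73.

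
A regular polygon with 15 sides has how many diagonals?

Total line segments between 15 vertices = C(15,2) = 105.
Subtract the 15 sides: 105 - 15 = 90 diagonals.

90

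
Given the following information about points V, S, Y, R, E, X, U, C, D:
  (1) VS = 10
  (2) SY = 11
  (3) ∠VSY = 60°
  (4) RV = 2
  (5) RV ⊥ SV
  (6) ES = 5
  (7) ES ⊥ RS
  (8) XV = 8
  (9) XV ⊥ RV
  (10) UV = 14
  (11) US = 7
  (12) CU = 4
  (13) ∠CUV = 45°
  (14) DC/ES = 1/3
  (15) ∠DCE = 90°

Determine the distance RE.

Step 1: By the law of cosines on triangle SVR: SR² = 10² + 2² − 2·10·2·cos(90°) = 104, so SR = 2·√26.
Step 2: By the law of cosines on triangle RSE: RE² = (2·√26)² + 5² − 2·2·√26·5·cos(90°) = 129, so RE = √129.

Therefore, the length of RE = √129.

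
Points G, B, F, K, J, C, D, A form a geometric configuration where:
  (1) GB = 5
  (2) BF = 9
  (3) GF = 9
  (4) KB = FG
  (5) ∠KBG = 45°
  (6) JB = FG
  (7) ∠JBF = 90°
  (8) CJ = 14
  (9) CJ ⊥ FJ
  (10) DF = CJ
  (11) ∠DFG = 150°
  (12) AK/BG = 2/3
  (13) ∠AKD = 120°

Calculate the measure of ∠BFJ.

From the given relations: JB = FG = 9.
Step 1: By the law of cosines on triangle FBJ: FJ² = 9² + 9² − 2·9·9·cos(90°) = 162, so FJ = 9·√2.
Step 2: By the inverse law of cosines on triangle BFJ: cos(∠BFJ) = (9² + (9·√2)² − 9²) / (2·9·9·√2) = 162/229.1 = 0.7071, so ∠BFJ = 45°.

Therefore, the measure of angle ∠BFJ = 45°.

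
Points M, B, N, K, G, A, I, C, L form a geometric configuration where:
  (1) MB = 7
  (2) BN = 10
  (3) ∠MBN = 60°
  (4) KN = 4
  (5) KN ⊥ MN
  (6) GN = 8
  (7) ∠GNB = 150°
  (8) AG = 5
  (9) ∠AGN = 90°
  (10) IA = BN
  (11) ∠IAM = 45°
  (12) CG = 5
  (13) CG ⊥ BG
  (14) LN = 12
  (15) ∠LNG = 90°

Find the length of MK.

Step 1: By the law of cosines on triangle NBM: NM² = 10² + 7² − 2·10·7·cos(60°) = 79, so NM = √79.
Step 2: By the law of cosines on triangle MNK: MK² = √79² + 4² − 2·√79·4·cos(90°) = 95, so MK = √95.

Therefore, the length of MK = √95.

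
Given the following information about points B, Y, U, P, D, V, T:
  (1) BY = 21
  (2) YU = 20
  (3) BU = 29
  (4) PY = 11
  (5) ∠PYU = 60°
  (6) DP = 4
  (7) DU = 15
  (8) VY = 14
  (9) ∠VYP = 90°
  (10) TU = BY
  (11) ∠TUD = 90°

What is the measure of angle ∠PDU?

Step 1: By the law of cosines on triangle PYU: PU² = 11² + 20² − 2·11·20·cos(60°) = 301, so PU ≈ 17.35.
Step 2: By the inverse law of cosines on triangle PDU: cos(∠PDU) = (4² + 15² − 17.35²) / (2·4·15) = -60/120 = -0.5, so ∠PDU = 120°.

Therefore, the measure of angle ∠PDU = 120°.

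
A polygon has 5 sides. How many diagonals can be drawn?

The number of diagonals in an n-gon is n(n - 3)/2.
For n = 5: 5(5 - 3)/2 = 5 × 2 / 2 = 5.

5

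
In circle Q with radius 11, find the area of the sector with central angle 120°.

Sector area = πr² × θ/360
= π × 11² × 1/3
= π × 121 × 1/3
= 121*pi/3

121*pi/3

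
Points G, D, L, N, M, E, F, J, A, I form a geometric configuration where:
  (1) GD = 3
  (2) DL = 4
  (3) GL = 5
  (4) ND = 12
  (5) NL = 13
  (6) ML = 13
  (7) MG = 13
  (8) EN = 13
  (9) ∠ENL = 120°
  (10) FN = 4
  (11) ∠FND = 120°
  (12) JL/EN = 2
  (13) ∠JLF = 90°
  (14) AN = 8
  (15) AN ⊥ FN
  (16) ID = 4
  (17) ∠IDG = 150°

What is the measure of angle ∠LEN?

Step 1: By the law of cosines on triangle ENL: EL² = 13² + 13² − 2·13·13·cos(120°) = 507, so EL = 13·√3.
Step 2: By the inverse law of cosines on triangle LEN: cos(∠LEN) = ((13·√3)² + 13² − 13²) / (2·13·√3·13) = 507/585.43 = 0.866, so ∠LEN = 30°.

Therefore, the measure of angle ∠LEN = 30°.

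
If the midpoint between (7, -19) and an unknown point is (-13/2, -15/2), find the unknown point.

Using the midpoint formula: M = ((x1 + x2)/2, (y1 + y2)/2)
We know M = (-13/2, -15/2) and M = (7, -19)
For x: -13/2 = (7 + x2)/2, so x2 = 2*-13/2 - 7 = -20
For y: -15/2 = (-19 + y2)/2, so y2 = 2*-15/2 - -19 = 4
J = (-20, 4)

(-20, 4)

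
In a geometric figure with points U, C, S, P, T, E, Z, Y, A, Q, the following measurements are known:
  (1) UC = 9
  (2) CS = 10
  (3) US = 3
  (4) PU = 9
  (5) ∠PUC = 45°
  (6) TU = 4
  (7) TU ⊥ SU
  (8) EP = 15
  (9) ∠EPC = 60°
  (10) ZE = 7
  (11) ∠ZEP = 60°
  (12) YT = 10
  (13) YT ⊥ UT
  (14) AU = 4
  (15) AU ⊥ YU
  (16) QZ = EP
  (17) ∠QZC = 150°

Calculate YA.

Step 1: By the law of cosines on triangle UTY: UY² = 4² + 10² − 2·4·10·cos(90°) = 116, so UY = 2·√29.
Step 2: By the law of cosines on triangle YUA: YA² = (2·√29)² + 4² − 2·2·√29·4·cos(90°) = 132, so YA = 2·√33.

Therefore, the length of YA = 2·√33.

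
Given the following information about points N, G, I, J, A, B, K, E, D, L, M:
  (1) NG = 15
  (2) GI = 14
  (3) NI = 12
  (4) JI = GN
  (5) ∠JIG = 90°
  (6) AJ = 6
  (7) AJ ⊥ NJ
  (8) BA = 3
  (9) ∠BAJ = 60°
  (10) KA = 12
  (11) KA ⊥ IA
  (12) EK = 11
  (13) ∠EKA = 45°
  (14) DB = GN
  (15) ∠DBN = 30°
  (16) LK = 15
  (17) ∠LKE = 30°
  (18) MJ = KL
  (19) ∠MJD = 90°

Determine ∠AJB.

Step 1: By the law of cosines on triangle JAB: JB² = 6² + 3² − 2·6·3·cos(60°) = 27, so JB = 3·√3.
Step 2: By the inverse law of cosines on triangle AJB: cos(∠AJB) = (6² + (3·√3)² − 3²) / (2·6·3·√3) = 54/62.35 = 0.866, so ∠AJB = 30°.

Therefore, the measure of angle ∠AJB = 30°.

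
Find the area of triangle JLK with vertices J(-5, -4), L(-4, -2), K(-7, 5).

The Shoelace formula computes the area from vertex coordinates by summing cross products.
For vertices (-5,-4), (-4,-2), (-7,5):
Signed sum = -5*-2 - -4*-4 + -4*5 - -7*-2 + -7*-4 - -5*5
= -6 + -34 + 53 = 13
Area = (1/2)|13| = 13/2.

13/2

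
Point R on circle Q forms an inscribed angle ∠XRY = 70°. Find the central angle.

The inscribed angle theorem states that a central angle is always twice any inscribed angle that subtends the same arc.
Since the inscribed angle is 70°, the central angle = 2 × 70° = 140°.

140°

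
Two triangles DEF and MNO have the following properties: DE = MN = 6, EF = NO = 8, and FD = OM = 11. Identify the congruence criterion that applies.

The given information matches SSS: All three pairs of corresponding sides are equal (Side-Side-Side).

SSS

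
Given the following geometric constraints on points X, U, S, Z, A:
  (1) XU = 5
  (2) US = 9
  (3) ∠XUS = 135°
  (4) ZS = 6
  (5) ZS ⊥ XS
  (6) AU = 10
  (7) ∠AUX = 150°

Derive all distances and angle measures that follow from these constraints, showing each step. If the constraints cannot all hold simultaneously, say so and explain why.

The constraints are consistent.

Step 1: From XU = 5, US = 9, and ∠XUS = 135°, by the law of cosines:
  XS² = XU² + US² - 2·XU·US·cos(135°) = 25 + 81 + 63.64 = 169.6
  XS ≈ 13.02

Step 2: From XU = 5, UA = 10, and ∠XUA = 150°, by the law of cosines:
  XA² = XU² + UA² - 2·XU·UA·cos(150°) = 25 + 100 + 86.6 = 211.6
  XA ≈ 14.55

Step 3: From XS = 13.02, SZ = 6, and ∠XSZ = 90°, by the law of cosines:
  XZ² = XS² + SZ² - 2·XS·SZ·cos(90°) = 169.6 + 36 - 0 = 205.6
  XZ ≈ 14.34

Step 4: From XA = 14.55, XU = 5, AU = 10, by the inverse law of cosines:
  cos(∠AXU) = (XA² + XU² - AU²) / (2·XA·XU)
  ∠AXU = 20.1°

Step 5: From XS = 13.02, XU = 5, SU = 9, by the inverse law of cosines:
  cos(∠SXU) = (XS² + XU² - SU²) / (2·XS·XU)
  ∠SXU = 29.25°

Step 6: From SU = 9, SX = 13.02, UX = 5, by the inverse law of cosines:
  cos(∠USX) = (SU² + SX² - UX²) / (2·SU·SX)
  ∠USX = 15.75°

Step 7: From AU = 10, AX = 14.55, UX = 5, by the inverse law of cosines:
  cos(∠UAX) = (AU² + AX² - UX²) / (2·AU·AX)
  ∠UAX = 9.9°

Step 8: From XS = 13.02, XZ = 14.34, SZ = 6, by the inverse law of cosines:
  cos(∠SXZ) = (XS² + XZ² - SZ²) / (2·XS·XZ)
  ∠SXZ = 24.73°

Step 9: From ZS = 6, ZX = 14.34, SX = 13.02, by the inverse law of cosines:
  cos(∠SZX) = (ZS² + ZX² - SX²) / (2·ZS·ZX)
  ∠SZX = 65.27°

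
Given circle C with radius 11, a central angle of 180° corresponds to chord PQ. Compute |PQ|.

Chord = 2(11) sin(90°) = 22

22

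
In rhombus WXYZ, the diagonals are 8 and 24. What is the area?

Area of a rhombus = (d1 * d2) / 2
Area = (8 * 24) / 2
Area = 192 / 2
Area = 96

96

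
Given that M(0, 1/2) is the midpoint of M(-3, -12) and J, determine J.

Using the midpoint formula: M = ((x1 + x2)/2, (y1 + y2)/2)
We know M = (0, 1/2) and M = (-3, -12)
For x: 0 = (-3 + x2)/2, so x2 = 2*0 - -3 = 3
For y: 1/2 = (-12 + y2)/2, so y2 = 2*1/2 - -12 = 13
J = (3, 13)

(3, 13)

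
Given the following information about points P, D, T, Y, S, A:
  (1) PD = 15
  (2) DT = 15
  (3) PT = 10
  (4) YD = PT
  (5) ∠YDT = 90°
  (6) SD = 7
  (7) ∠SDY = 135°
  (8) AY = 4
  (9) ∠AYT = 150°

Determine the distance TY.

From the given relations: YD = PT = 10.
Step 1: By the law of cosines on triangle TDY: TY² = 15² + 10² − 2·15·10·cos(90°) = 325, so TY = 5·√13.

Therefore, the length of TY = 5·√13.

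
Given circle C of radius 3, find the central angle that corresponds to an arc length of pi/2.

θ = 360 × pi/2 / (2π × 3) = 30° (rearranging arc length formula).

30°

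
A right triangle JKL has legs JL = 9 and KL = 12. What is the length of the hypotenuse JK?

By the Pythagorean theorem: JK^2 = JL^2 + KL^2
JK^2 = 9^2 + 12^2 = 81 + 144 = 225
JK = sqrt(225) = 15

15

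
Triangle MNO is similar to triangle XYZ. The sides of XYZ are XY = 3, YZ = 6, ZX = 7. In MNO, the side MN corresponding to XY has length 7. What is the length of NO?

Since the triangles are similar, the ratio of corresponding sides is constant.
Scale factor k = MN / XY = 7 / 3 = 7/3
NO = k * YZ = 7/3 * 6 = 14

14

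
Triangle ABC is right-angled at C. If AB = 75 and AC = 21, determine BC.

By the Pythagorean theorem: BC^2 = AB^2 - AC^2
BC^2 = 75^2 - 21^2 = 5625 - 441 = 5184
BC = sqrt(5184) = 72

72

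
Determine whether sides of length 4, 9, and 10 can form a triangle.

For three segments to close into a triangle, no single side can be as long as the other two combined.
The longest side is 10, and 4 + 9 = 13 > 10.
A triangle can be formed.

Yes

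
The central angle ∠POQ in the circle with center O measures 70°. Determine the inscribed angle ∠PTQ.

An inscribed angle intercepts an arc from a point on the circle, while the central angle intercepts the same arc from the center.
The inscribed angle is always half the central angle: 70° / 2 = 35°.

35°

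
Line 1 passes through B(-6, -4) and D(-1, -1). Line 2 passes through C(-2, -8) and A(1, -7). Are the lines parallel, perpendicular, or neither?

Slope of line 1: m1 = (-1 - -4)/(-1 - -6) = 3/5 = 3/5
Slope of line 2: m2 = (-7 - -8)/(1 - -2) = 1/3 = 1/3
m1 != m2 (3/5 != 1/3), so not parallel.
m1 * m2 = (3/5) * (1/3) = 1/5 != -1, so not perpendicular.
The lines are neither parallel nor perpendicular.

Neither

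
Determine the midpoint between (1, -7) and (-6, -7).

The midpoint is the point halfway along the segment.
Move half the horizontal distance: 1 + (-6 - 1)/2 = 1 + -7/2 = -5/2
Move half the vertical distance: -7 + (-7 - -7)/2 = -7 + 0/2 = -7
Midpoint = (-5/2, -7)

(-5/2, -7)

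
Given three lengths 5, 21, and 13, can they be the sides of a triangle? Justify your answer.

Check the triangle inequality: 5 + 13 = 18 ≤ 21.
Since the sum of two sides does not exceed the third, no triangle can be formed.

No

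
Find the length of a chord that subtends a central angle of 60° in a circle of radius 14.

Chord = 2(14) sin(30°) = 14

14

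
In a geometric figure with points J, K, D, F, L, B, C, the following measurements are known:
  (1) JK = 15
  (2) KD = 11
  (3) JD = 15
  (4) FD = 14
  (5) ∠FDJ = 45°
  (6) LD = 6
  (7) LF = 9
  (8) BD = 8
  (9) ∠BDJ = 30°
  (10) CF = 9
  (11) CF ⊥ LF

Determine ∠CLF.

Step 1: By the law of cosines on triangle LFC: LC² = 9² + 9² − 2·9·9·cos(90°) = 162, so LC = 9·√2.
Step 2: By the inverse law of cosines on triangle CLF: cos(∠CLF) = ((9·√2)² + 9² − 9²) / (2·9·√2·9) = 162/229.1 = 0.7071, so ∠CLF = 45°.

Therefore, the measure of angle ∠CLF = 45°.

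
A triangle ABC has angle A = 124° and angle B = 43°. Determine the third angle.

angle C = 180 - 124 - 43 = 13 degrees.

13 degrees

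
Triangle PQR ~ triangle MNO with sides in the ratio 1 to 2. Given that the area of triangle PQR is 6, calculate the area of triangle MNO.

The ratio of areas of similar triangles = (side ratio)^2.
Side ratio = 1:2, so area ratio = 1:4.
Area of MNO / Area of PQR = 4/1
Area of MNO = 6 * 4/1 = 24

24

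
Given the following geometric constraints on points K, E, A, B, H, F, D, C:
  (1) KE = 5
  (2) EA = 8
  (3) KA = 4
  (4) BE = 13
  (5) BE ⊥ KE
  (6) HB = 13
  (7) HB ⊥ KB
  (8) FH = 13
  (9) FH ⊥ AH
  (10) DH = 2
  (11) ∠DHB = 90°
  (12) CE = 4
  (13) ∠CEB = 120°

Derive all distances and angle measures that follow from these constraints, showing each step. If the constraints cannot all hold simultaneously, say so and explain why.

The constraints are consistent.

Step 1: From KE = 5, EB = 13, and ∠KEB = 90°, by the law of cosines:
  KB² = KE² + EB² - 2·KE·EB·cos(90°) = 25 + 169 - 0 = 194
  KB = √194

Step 2: From BH = 13, HD = 2, and ∠BHD = 90°, by the law of cosines:
  BD² = BH² + HD² - 2·BH·HD·cos(90°) = 169 + 4 - 0 = 173
  BD = √173

Step 3: From BE = 13, EC = 4, and ∠BEC = 120°, by the law of cosines:
  BC² = BE² + EC² - 2·BE·EC·cos(120°) = 169 + 16 + 52 = 237
  BC ≈ 15.39

Step 4: From KA = 4, KE = 5, AE = 8, by the inverse law of cosines:
  cos(∠AKE) = (KA² + KE² - AE²) / (2·KA·KE)
  ∠AKE = 125.1°

Step 5: From EA = 8, EK = 5, AK = 4, by the inverse law of cosines:
  cos(∠AEK) = (EA² + EK² - AK²) / (2·EA·EK)
  ∠AEK = 24.15°

Step 6: From AE = 8, AK = 4, EK = 5, by the inverse law of cosines:
  cos(∠EAK) = (AE² + AK² - EK²) / (2·AE·AK)
  ∠EAK = 30.75°

Step 7: From KB = √194, BH = 13, and ∠KBH = 90°, by the law of cosines:
  KH² = KB² + BH² - 2·KB·BH·cos(90°) = 194 + 169 - 0 = 363
  KH = 11·√3

Step 8: From KB = √194, KE = 5, BE = 13, by the inverse law of cosines:
  cos(∠BKE) = (KB² + KE² - BE²) / (2·KB·KE)
  ∠BKE = 68.96°

Step 9: From BC = 15.39, BE = 13, CE = 4, by the inverse law of cosines:
  cos(∠CBE) = (BC² + BE² - CE²) / (2·BC·BE)
  ∠CBE = 13°

Step 10: From BD = √173, BH = 13, DH = 2, by the inverse law of cosines:
  cos(∠DBH) = (BD² + BH² - DH²) / (2·BD·BH)
  ∠DBH = 8.75°

Step 11: From BE = 13, BK = √194, EK = 5, by the inverse law of cosines:
  cos(∠EBK) = (BE² + BK² - EK²) / (2·BE·BK)
  ∠EBK = 21.04°

Step 12: From DB = √173, DH = 2, BH = 13, by the inverse law of cosines:
  cos(∠BDH) = (DB² + DH² - BH²) / (2·DB·DH)
  ∠BDH = 81.25°

Step 13: From CB = 15.39, CE = 4, BE = 13, by the inverse law of cosines:
  cos(∠BCE) = (CB² + CE² - BE²) / (2·CB·CE)
  ∠BCE = 47°

Step 14: From KB = √194, KH = 11·√3, BH = 13, by the inverse law of cosines:
  cos(∠BKH) = (KB² + KH² - BH²) / (2·KB·KH)
  ∠BKH = 43.03°

Step 15: From HB = 13, HK = 11·√3, BK = √194, by the inverse law of cosines:
  cos(∠BHK) = (HB² + HK² - BK²) / (2·HB·HK)
  ∠BHK = 46.97°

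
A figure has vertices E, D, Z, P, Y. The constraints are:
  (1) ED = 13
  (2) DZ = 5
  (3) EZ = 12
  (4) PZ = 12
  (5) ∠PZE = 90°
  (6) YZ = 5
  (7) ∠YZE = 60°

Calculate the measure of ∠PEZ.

Step 1: By the law of cosines on triangle EZP: EP² = 12² + 12² − 2·12·12·cos(90°) = 288, so EP = 12·√2.
Step 2: By the inverse law of cosines on triangle PEZ: cos(∠PEZ) = ((12·√2)² + 12² − 12²) / (2·12·√2·12) = 288/407.29 = 0.7071, so ∠PEZ = 45°.

Therefore, the measure of angle ∠PEZ = 45°.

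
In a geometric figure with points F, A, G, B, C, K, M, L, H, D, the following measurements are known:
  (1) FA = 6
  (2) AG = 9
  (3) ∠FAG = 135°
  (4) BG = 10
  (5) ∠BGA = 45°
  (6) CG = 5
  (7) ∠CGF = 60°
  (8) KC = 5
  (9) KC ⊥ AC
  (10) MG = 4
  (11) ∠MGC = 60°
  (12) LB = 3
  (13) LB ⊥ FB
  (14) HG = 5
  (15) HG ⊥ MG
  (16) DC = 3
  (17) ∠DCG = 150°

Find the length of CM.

Step 1: By the law of cosines on triangle CGM: CM² = 5² + 4² − 2·5·4·cos(60°) = 21, so CM = √21.

Therefore, the length of CM = √21.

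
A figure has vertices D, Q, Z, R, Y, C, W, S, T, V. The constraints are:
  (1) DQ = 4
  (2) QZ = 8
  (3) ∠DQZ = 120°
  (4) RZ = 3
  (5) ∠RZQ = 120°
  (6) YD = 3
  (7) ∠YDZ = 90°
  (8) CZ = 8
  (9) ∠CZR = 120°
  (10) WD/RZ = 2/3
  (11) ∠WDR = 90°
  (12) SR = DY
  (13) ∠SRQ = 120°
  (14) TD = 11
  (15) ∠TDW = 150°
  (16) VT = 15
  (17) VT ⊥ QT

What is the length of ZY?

Step 1: By the law of cosines on triangle ZQD: ZD² = 8² + 4² − 2·8·4·cos(120°) = 112, so ZD = 4·√7.
Step 2: By the law of cosines on triangle ZDY: ZY² = (4·√7)² + 3² − 2·4·√7·3·cos(90°) = 121, so ZY = 11.

Therefore, the length of ZY = 11.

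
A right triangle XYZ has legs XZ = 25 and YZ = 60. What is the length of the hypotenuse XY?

XY = sqrt(25^2 + 60^2) = sqrt(4225) = 65

65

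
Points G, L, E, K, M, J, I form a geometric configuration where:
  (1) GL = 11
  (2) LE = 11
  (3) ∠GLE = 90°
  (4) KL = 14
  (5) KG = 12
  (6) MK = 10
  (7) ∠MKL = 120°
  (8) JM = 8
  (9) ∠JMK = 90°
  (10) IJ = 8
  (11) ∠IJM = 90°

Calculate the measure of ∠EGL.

Step 1: By the law of cosines on triangle GLE: GE² = 11² + 11² − 2·11·11·cos(90°) = 242, so GE = 11·√2.
Step 2: By the inverse law of cosines on triangle EGL: cos(∠EGL) = ((11·√2)² + 11² − 11²) / (2·11·√2·11) = 242/342.24 = 0.7071, so ∠EGL = 45°.

Therefore, the measure of angle ∠EGL = 45°.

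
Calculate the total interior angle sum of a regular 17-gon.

The sum of interior angles of an n-sided polygon is (n - 2) * 180.
For n = 17: (17 - 2) * 180 = 15 * 180 = 2700 degrees.

2700 degrees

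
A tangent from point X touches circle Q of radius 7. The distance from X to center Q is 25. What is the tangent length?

tangent = √(d² - r²) = √(25² - 7²) = √(625 - 49) = √576 = 24

24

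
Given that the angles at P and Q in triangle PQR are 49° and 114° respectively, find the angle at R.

angle R = 180 - 49 - 114 = 17 degrees.

17 degrees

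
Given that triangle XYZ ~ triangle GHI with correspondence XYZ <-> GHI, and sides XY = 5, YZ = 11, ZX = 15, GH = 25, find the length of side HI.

Since the triangles are similar, the ratio of corresponding sides is constant.
Scale factor k = GH / XY = 25 / 5 = 5
HI = k * YZ = 5 * 11 = 55

55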